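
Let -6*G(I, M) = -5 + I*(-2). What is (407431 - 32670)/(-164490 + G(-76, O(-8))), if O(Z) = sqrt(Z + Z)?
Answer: -749522/329029 ≈ -2.2780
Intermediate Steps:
O(Z) = sqrt(2)*sqrt(Z) (O(Z) = sqrt(2*Z) = sqrt(2)*sqrt(Z))
G(I, M) = 5/6 + I/3 (G(I, M) = -(-5 + I*(-2))/6 = -(-5 - 2*I)/6 = 5/6 + I/3)
(407431 - 32670)/(-164490 + G(-76, O(-8))) = (407431 - 32670)/(-164490 + (5/6 + (1/3)*(-76))) = 374761/(-164490 + (5/6 - 76/3)) = 374761/(-164490 - 49/2) = 374761/(-329029/2) = 374761*(-2/329029) = -749522/329029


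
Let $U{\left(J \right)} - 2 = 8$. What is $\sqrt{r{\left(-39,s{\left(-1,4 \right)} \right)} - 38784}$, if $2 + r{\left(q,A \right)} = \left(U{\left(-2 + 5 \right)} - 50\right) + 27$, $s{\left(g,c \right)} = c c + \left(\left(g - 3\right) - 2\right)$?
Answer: $9 i \sqrt{479} \approx 196.97 i$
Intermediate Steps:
$U{\left(J \right)} = 10$ ($U{\left(J \right)} = 2 + 8 = 10$)
$s{\left(g,c \right)} = -5 + g + c^{2}$ ($s{\left(g,c \right)} = c^{2} + \left(\left(-3 + g\right) - 2\right) = c^{2} + \left(-5 + g\right) = -5 + g + c^{2}$)
$r{\left(q,A \right)} = -15$ ($r{\left(q,A \right)} = -2 + \left(\left(10 - 50\right) + 27\right) = -2 + \left(-40 + 27\right) = -2 - 13 = -15$)
$\sqrt{r{\left(-39,s{\left(-1,4 \right)} \right)} - 38784} = \sqrt{-15 - 38784} = \sqrt{-38799} = 9 i \sqrt{479}$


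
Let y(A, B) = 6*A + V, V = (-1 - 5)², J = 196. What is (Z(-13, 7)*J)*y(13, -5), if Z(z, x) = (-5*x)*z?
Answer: 10166520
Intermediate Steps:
V = 36 (V = (-6)² = 36)
Z(z, x) = -5*x*z
y(A, B) = 36 + 6*A (y(A, B) = 6*A + 36 = 36 + 6*A)
(Z(-13, 7)*J)*y(13, -5) = (-5*7*(-13)*196)*(36 + 6*13) = (455*196)*(36 + 78) = 89180*114 = 10166520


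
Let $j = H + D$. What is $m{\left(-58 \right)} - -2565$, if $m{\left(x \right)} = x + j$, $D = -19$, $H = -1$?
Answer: $2487$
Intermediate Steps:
$j = -20$ ($j = -1 - 19 = -20$)
$m{\left(x \right)} = -20 + x$ ($m{\left(x \right)} = x - 20 = -20 + x$)
$m{\left(-58 \right)} - -2565 = \left(-20 - 58\right) - -2565 = -78 + 2565 = 2487$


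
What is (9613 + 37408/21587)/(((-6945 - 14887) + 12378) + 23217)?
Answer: 207553239/297101881 ≈ 0.69859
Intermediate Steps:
(9613 + 37408/21587)/(((-6945 - 14887) + 12378) + 23217) = (9613 + 37408*(1/21587))/((-21832 + 12378) + 23217) = (9613 + 37408/21587)/(-9454 + 23217) = (207553239/21587)/13763 = (207553239/21587)*(1/13763) = 207553239/297101881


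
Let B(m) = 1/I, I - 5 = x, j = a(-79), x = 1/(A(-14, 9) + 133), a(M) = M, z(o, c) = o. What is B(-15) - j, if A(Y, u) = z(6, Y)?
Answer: 55123/696 ≈ 79.200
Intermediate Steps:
A(Y, u) = 6
x = 1/139 (x = 1/(6 + 133) = 1/139 ≈ 0.0071942)
j = -79
I = 696/139 (I = 5 + 1/139 = 696/139 ≈ 5.0072)
B(m) = 139/696 (B(m) = 1/(696/139) = 139/696)
B(-15) - j = 139/696 - 1*(-79) = 139/696 + 79 = 55123/696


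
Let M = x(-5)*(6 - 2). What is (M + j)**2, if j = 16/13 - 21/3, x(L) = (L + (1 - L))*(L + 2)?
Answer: 53361/169 ≈ 315.75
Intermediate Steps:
x(L) = 2 + L (x(L) = 1*(2 + L) = 2 + L)
j = -75/13 (j = 16*(1/13) - 21*1/3 = 16/13 - 7 = -75/13 ≈ -5.7692)
M = -12 (M = (2 - 5)*(6 - 2) = -3*4 = -12)
(M + j)**2 = (-12 - 75/13)**2 = (-231/13)**2 = 53361/169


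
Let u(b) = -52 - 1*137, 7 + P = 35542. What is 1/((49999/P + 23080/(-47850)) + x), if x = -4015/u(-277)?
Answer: 714146895/15831266152 ≈ 0.045110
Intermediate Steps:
P = 35535 (P = -7 + 35542 = 35535)
u(b) = -189 (u(b) = -52 - 137 = -189)
x = 4015/189 (x = -4015/(-189) = -4015*(-1/189) = 4015/189 ≈ 21.243)
1/((49999/P + 23080/(-47850)) + x) = 1/((49999/35535 + 23080/(-47850)) + 4015/189) = 1/((49999*(1/35535) + 23080*(-1/47850)) + 4015/189) = 1/((49999/35535 - 2308/4785) + 4015/189) = 1/(10482029/11335665 + 4015/189) = 1/(15831266152/714146895) = 714146895/15831266152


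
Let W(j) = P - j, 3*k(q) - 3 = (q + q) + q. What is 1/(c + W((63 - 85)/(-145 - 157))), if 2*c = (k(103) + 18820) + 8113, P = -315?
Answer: 302/3987435 ≈ 7.5738e-5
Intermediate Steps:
k(q) = 1 + q (k(q) = 1 + ((q + q) + q)/3 = 1 + (2*q + q)/3 = 1 + (3*q)/3 = 1 + q)
W(j) = -315 - j
c = 27037/2 (c = (((1 + 103) + 18820) + 8113)/2 = ((104 + 18820) + 8113)/2 = (18924 + 8113)/2 = (½)*27037 = 27037/2 ≈ 13519.)
1/(c + W((63 - 85)/(-145 - 157))) = 1/(27037/2 + (-315 - (63 - 85)/(-145 - 157))) = 1/(27037/2 + (-315 - (-22)/(-302))) = 1/(27037/2 + (-315 - (-22)*(-1)/302)) = 1/(27037/2 + (-315 - 1*11/151)) = 1/(27037/2 + (-315 - 11/151)) = 1/(27037/2 - 47576/151) = 1/(3987435/302) = 302/3987435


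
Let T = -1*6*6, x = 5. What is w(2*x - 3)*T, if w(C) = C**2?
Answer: -1764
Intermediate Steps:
T = -36 (T = -6*6 = -36)
w(2*x - 3)*T = (2*5 - 3)**2*(-36) = (10 - 3)**2*(-36) = 7**2*(-36) = 49*(-36) = -1764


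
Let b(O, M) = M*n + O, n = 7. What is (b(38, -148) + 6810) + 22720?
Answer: 28532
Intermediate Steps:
b(O, M) = O + 7*M (b(O, M) = M*7 + O = 7*M + O = O + 7*M)
(b(38, -148) + 6810) + 22720 = ((38 + 7*(-148)) + 6810) + 22720 = ((38 - 1036) + 6810) + 22720 = (-998 + 6810) + 22720 = 5812 + 22720 = 28532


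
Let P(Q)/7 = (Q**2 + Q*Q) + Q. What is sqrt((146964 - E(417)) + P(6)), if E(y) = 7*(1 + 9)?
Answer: 4*sqrt(9215) ≈ 383.98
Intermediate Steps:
E(y) = 70 (E(y) = 7*10 = 70)
P(Q) = 7*Q + 14*Q**2 (P(Q) = 7*((Q**2 + Q*Q) + Q) = 7*((Q**2 + Q**2) + Q) = 7*(2*Q**2 + Q) = 7*(Q + 2*Q**2) = 7*Q + 14*Q**2)
sqrt((146964 - E(417)) + P(6)) = sqrt((146964 - 1*70) + 7*6*(1 + 2*6)) = sqrt((146964 - 70) + 7*6*(1 + 12)) = sqrt(146894 + 7*6*13) = sqrt(146894 + 546) = sqrt(147440) = 4*sqrt(9215)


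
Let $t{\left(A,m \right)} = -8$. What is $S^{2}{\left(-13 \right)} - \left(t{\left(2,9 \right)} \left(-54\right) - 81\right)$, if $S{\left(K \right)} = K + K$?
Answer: $325$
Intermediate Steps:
$S{\left(K \right)} = 2 K$
$S^{2}{\left(-13 \right)} - \left(t{\left(2,9 \right)} \left(-54\right) - 81\right) = \left(2 \left(-13\right)\right)^{2} - \left(\left(-8\right) \left(-54\right) - 81\right) = \left(-26\right)^{2} - \left(432 - 81\right) = 676 - 351 = 325$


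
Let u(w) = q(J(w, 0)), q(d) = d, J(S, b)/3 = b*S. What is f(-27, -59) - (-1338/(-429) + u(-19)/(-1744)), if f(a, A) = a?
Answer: -4307/143 ≈ -30.119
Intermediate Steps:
J(S, b) = 3*S*b (J(S, b) = 3*(b*S) = 3*(S*b) = 3*S*b)
u(w) = 0 (u(w) = 3*w*0 = 0)
f(-27, -59) - (-1338/(-429) + u(-19)/(-1744)) = -27 - (-1338/(-429) + 0/(-1744)) = -27 - (-1338*(-1/429) + 0*(-1/1744)) = -27 - (446/143 + 0) = -27 - 1*446/143 = -27 - 446/143 = -4307/143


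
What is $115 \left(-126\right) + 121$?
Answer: $-14369$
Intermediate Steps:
$115 \left(-126\right) + 121 = -14490 + 121 = -14369$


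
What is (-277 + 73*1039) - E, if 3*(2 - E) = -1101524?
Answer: -874820/3 ≈ -2.9161e+5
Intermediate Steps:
E = 1101530/3 (E = 2 - ⅓*(-1101524) = 2 + 1101524/3 = 1101530/3 ≈ 3.6718e+5)
(-277 + 73*1039) - E = (-277 + 73*1039) - 1*1101530/3 = (-277 + 75847) - 1101530/3 = 75570 - 1101530/3 = -874820/3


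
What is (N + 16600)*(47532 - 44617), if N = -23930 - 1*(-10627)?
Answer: 9610755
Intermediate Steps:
N = -13303 (N = -23930 + 10627 = -13303)
(N + 16600)*(47532 - 44617) = (-13303 + 16600)*(47532 - 44617) = 3297*2915 = 9610755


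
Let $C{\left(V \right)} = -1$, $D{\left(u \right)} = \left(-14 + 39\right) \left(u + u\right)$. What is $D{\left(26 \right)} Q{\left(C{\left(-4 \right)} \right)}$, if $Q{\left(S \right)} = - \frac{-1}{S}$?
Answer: $-1300$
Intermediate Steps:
$D{\left(u \right)} = 50 u$ ($D{\left(u \right)} = 25 \cdot 2 u = 50 u$)
$Q{\left(S \right)} = \frac{1}{S}$
$D{\left(26 \right)} Q{\left(C{\left(-4 \right)} \right)} = \frac{50 \cdot 26}{-1} = 1300 \left(-1\right) = -1300$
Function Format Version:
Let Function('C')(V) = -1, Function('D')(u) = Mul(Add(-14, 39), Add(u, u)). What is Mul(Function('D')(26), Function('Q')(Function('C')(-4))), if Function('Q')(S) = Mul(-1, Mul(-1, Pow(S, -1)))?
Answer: -1300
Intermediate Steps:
Function('D')(u) = Mul(50, u) (Function('D')(u) = Mul(25, Mul(2, u)) = Mul(50, u))
Function('Q')(S) = Pow(S, -1)
Mul(Function('D')(26), Function('Q')(Function('C')(-4))) = Mul(Mul(50, 26), Pow(-1, -1)) = Mul(1300, -1) = -1300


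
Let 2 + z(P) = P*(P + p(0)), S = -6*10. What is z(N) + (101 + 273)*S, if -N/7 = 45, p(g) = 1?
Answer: 76468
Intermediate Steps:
N = -315 (N = -7*45 = -315)
S = -60
z(P) = -2 + P*(1 + P) (z(P) = -2 + P*(P + 1) = -2 + P*(1 + P))
z(N) + (101 + 273)*S = (-2 - 315 + (-315)²) + (101 + 273)*(-60) = (-2 - 315 + 99225) + 374*(-60) = 98908 - 22440 = 76468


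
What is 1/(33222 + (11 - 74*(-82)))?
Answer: 1/39301 ≈ 2.5445e-5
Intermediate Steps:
1/(33222 + (11 - 74*(-82))) = 1/(33222 + (11 + 6068)) = 1/(33222 + 6079) = 1/39301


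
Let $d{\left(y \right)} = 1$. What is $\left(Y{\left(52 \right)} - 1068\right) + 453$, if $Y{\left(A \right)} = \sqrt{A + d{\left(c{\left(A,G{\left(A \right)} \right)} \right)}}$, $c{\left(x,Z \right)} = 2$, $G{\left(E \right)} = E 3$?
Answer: $-615 + \sqrt{53} \approx -607.72$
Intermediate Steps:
$G{\left(E \right)} = 3 E$
$Y{\left(A \right)} = \sqrt{1 + A}$ ($Y{\left(A \right)} = \sqrt{A + 1} = \sqrt{1 + A}$)
$\left(Y{\left(52 \right)} - 1068\right) + 453 = \left(\sqrt{1 + 52} - 1068\right) + 453 = \left(\sqrt{53} - 1068\right) + 453 = \left(-1068 + \sqrt{53}\right) + 453 = -615 + \sqrt{53}$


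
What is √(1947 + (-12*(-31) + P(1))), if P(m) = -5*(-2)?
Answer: √2329 ≈ 48.260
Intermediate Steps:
P(m) = 10
√(1947 + (-12*(-31) + P(1))) = √(1947 + (-12*(-31) + 10)) = √(1947 + (372 + 10)) = √(1947 + 382) = √2329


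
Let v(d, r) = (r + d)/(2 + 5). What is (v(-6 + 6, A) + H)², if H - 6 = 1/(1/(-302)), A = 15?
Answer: 4231249/49 ≈ 86352.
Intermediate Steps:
H = -296 (H = 6 + 1/(1/(-302)) = 6 + 1/(-1/302) = 6 - 302 = -296)
v(d, r) = d/7 + r/7 (v(d, r) = (d + r)/7 = (d + r)*(⅐) = d/7 + r/7)
(v(-6 + 6, A) + H)² = (((-6 + 6)/7 + (⅐)*15) - 296)² = (((⅐)*0 + 15/7) - 296)² = ((0 + 15/7) - 296)² = (15/7 - 296)² = (-2057/7)² = 4231249/49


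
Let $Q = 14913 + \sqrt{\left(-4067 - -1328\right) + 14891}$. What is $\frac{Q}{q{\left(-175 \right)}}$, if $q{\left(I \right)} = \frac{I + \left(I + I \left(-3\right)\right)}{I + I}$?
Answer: $-29826 - 28 \sqrt{62} \approx -30046.0$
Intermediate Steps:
$q{\left(I \right)} = - \frac{1}{2}$ ($q{\left(I \right)} = \frac{I + \left(I - 3 I\right)}{2 I} = \left(I - 2 I\right) \frac{1}{2 I} = - I \frac{1}{2 I} = - \frac{1}{2}$)
$Q = 14913 + 14 \sqrt{62}$ ($Q = 14913 + \sqrt{\left(-4067 + 1328\right) + 14891} = 14913 + \sqrt{-2739 + 14891} = 14913 + \sqrt{12152} = 14913 + 14 \sqrt{62} \approx 15023.0$)
$\frac{Q}{q{\left(-175 \right)}} = \frac{14913 + 14 \sqrt{62}}{- \frac{1}{2}} = \left(14913 + 14 \sqrt{62}\right) \left(-2\right) = -29826 - 28 \sqrt{62}$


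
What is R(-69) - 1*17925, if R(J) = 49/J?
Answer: -1236874/69 ≈ -17926.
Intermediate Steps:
R(-69) - 1*17925 = 49/(-69) - 1*17925 = 49*(-1/69) - 17925 = -49/69 - 17925 = -1236874/69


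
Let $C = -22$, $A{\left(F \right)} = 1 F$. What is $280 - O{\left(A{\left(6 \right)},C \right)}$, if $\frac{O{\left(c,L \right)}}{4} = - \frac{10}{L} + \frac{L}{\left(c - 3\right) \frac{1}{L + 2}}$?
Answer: $- \frac{10180}{33} \approx -308.48$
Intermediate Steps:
$A{\left(F \right)} = F$
$O{\left(c,L \right)} = - \frac{40}{L} + \frac{4 L \left(2 + L\right)}{-3 + c}$ ($O{\left(c,L \right)} = 4 \left(- \frac{10}{L} + \frac{L}{\left(c - 3\right) \frac{1}{L + 2}}\right) = 4 \left(- \frac{10}{L} + \frac{L}{\left(-3 + c\right) \frac{1}{2 + L}}\right) = 4 \left(- \frac{10}{L} + \frac{L}{\frac{1}{2 + L} \left(-3 + c\right)}\right) = 4 \left(- \frac{10}{L} + L \frac{2 + L}{-3 + c}\right) = 4 \left(- \frac{10}{L} + \frac{L \left(2 + L\right)}{-3 + c}\right) = - \frac{40}{L} + \frac{4 L \left(2 + L\right)}{-3 + c}$)
$280 - O{\left(A{\left(6 \right)},C \right)} = 280 - \frac{4 \left(30 + \left(-22\right)^{3} - 60 + 2 \left(-22\right)^{2}\right)}{\left(-22\right) \left(-3 + 6\right)} = 280 - 4 \left(- \frac{1}{22}\right) \frac{1}{3} \left(30 - 10648 - 60 + 2 \cdot 484\right) = 280 - 4 \left(- \frac{1}{22}\right) \frac{1}{3} \left(30 - 10648 - 60 + 968\right) = 280 - 4 \left(- \frac{1}{22}\right) \frac{1}{3} \left(-9710\right) = 280 - \frac{19420}{33} = - \frac{10180}{33}$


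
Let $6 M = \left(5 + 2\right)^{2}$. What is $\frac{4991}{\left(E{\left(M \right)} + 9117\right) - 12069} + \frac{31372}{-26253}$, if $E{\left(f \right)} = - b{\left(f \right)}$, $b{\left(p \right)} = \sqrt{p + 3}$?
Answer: $- \frac{3961089510380}{1372657978521} + \frac{4991 \sqrt{402}}{52285757} \approx -2.8838$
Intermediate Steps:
$b{\left(p \right)} = \sqrt{3 + p}$
$M = \frac{49}{6}$ ($M = \frac{\left(5 + 2\right)^{2}}{6} = \frac{7^{2}}{6} = \frac{1}{6} \cdot 49 = \frac{49}{6} \approx 8.1667$)
$E{\left(f \right)} = - \sqrt{3 + f}$
$\frac{4991}{\left(E{\left(M \right)} + 9117\right) - 12069} + \frac{31372}{-26253} = \frac{4991}{\left(- \sqrt{3 + \frac{49}{6}} + 9117\right) - 12069} + \frac{31372}{-26253} = \frac{4991}{\left(- \sqrt{\frac{67}{6}} + 9117\right) - 12069} + 31372 \left(- \frac{1}{26253}\right) = \frac{4991}{\left(- \frac{\sqrt{402}}{6} + 9117\right) - 12069} - \frac{31372}{26253} = \frac{4991}{\left(9117 - \frac{\sqrt{402}}{6}\right) - 12069} - \frac{31372}{26253} = \frac{4991}{-2952 - \frac{\sqrt{402}}{6}} - \frac{31372}{26253} = - \frac{31372}{26253} + \frac{4991}{-2952 - \frac{\sqrt{402}}{6}}$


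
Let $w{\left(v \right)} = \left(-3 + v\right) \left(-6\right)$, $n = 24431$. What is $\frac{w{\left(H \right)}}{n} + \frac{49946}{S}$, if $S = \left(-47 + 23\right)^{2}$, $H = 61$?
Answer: $\frac{610015139}{7036128} \approx 86.698$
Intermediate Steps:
$S = 576$ ($S = \left(-24\right)^{2} = 576$)
$w{\left(v \right)} = 18 - 6 v$
$\frac{w{\left(H \right)}}{n} + \frac{49946}{S} = \frac{18 - 366}{24431} + \frac{49946}{576} = \left(18 - 366\right) \frac{1}{24431} + 49946 \cdot \frac{1}{576} = \left(-348\right) \frac{1}{24431} + \frac{24973}{288} = - \frac{348}{24431} + \frac{24973}{288} = \frac{610015139}{7036128}$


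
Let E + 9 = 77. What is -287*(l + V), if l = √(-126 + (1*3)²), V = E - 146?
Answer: 22386 - 861*I*√13 ≈ 22386.0 - 3104.4*I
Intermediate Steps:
E = 68 (E = -9 + 77 = 68)
V = -78 (V = 68 - 146 = -78)
l = 3*I*√13 (l = √(-126 + 3²) = √(-126 + 9) = √(-117) = 3*I*√13 ≈ 10.817*I)
-287*(l + V) = -287*(3*I*√13 - 78) = -287*(-78 + 3*I*√13) = 22386 - 861*I*√13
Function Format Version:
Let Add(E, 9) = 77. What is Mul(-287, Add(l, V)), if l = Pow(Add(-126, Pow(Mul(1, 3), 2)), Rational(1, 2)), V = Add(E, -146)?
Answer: Add(22386, Mul(-861, I, Pow(13, Rational(1, 2)))) ≈ Add(22386., Mul(-3104.4, I))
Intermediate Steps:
E = 68 (E = Add(-9, 77) = 68)
V = -78 (V = Add(68, -146) = -78)
l = Mul(3, I, Pow(13, Rational(1, 2))) (l = Pow(Add(-126, Pow(3, 2)), Rational(1, 2)) = Pow(Add(-126, 9), Rational(1, 2)) = Pow(-117, Rational(1, 2)) = Mul(3, I, Pow(13, Rational(1, 2))) ≈ Mul(10.817, I))
Mul(-287, Add(l, V)) = Mul(-287, Add(Mul(3, I, Pow(13, Rational(1, 2))), -78)) = Mul(-287, Add(-78, Mul(3, I, Pow(13, Rational(1, 2))))) = Add(22386, Mul(-861, I, Pow(13, Rational(1, 2))))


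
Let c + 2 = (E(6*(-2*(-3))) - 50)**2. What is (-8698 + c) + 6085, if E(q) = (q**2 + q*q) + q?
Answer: 6643469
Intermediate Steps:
E(q) = q + 2*q**2 (E(q) = (q**2 + q**2) + q = 2*q**2 + q = q + 2*q**2)
c = 6646082 (c = -2 + ((6*(-2*(-3)))*(1 + 2*(6*(-2*(-3)))) - 50)**2 = -2 + ((6*6)*(1 + 2*(6*6)) - 50)**2 = -2 + (36*(1 + 2*36) - 50)**2 = -2 + (36*(1 + 72) - 50)**2 = -2 + (36*73 - 50)**2 = -2 + (2628 - 50)**2 = -2 + 2578**2 = -2 + 6646084 = 6646082)
(-8698 + c) + 6085 = (-8698 + 6646082) + 6085 = 6637384 + 6085 = 6643469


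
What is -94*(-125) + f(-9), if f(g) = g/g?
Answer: 11751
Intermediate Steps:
f(g) = 1
-94*(-125) + f(-9) = -94*(-125) + 1 = 11750 + 1 = 11751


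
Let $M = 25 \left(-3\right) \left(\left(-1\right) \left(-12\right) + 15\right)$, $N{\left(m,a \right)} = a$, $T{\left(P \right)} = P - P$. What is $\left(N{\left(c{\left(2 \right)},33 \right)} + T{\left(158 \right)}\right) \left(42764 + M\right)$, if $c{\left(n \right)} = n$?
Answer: $1344387$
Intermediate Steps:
$T{\left(P \right)} = 0$
$M = -2025$ ($M = - 75 \left(12 + 15\right) = \left(-75\right) 27 = -2025$)
$\left(N{\left(c{\left(2 \right)},33 \right)} + T{\left(158 \right)}\right) \left(42764 + M\right) = \left(33 + 0\right) \left(42764 - 2025\right) = 33 \cdot 40739 = 1344387$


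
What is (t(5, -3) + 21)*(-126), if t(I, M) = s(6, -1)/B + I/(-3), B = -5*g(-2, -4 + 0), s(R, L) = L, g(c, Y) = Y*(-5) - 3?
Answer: -207186/85 ≈ -2437.5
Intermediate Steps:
g(c, Y) = -3 - 5*Y (g(c, Y) = -5*Y - 3 = -3 - 5*Y)
B = -85 (B = -5*(-3 - 5*(-4 + 0)) = -5*(-3 - 5*(-4)) = -5*(-3 + 20) = -5*17 = -85)
t(I, M) = 1/85 - I/3 (t(I, M) = -1/(-85) + I/(-3) = -1*(-1/85) + I*(-⅓) = 1/85 - I/3)
(t(5, -3) + 21)*(-126) = ((1/85 - ⅓*5) + 21)*(-126) = ((1/85 - 5/3) + 21)*(-126) = (-422/255 + 21)*(-126) = (4933/255)*(-126) = -207186/85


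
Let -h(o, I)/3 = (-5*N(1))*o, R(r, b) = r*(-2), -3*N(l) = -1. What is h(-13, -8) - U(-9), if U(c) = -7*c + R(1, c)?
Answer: -126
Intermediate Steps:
N(l) = ⅓ (N(l) = -⅓*(-1) = ⅓)
R(r, b) = -2*r
U(c) = -2 - 7*c (U(c) = -7*c - 2*1 = -7*c - 2 = -2 - 7*c)
h(o, I) = 5*o (h(o, I) = -3*(-5*⅓)*o = -(-5)*o = 5*o)
h(-13, -8) - U(-9) = 5*(-13) - (-2 - 7*(-9)) = -65 - (-2 + 63) = -65 - 1*61 = -65 - 61 = -126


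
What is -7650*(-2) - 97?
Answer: 15203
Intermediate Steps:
-7650*(-2) - 97 = -150*(-102) - 97 = 15300 - 97 = 15203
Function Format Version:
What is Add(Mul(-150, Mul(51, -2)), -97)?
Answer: 15203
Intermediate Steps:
Add(Mul(-150, Mul(51, -2)), -97) = Add(Mul(-150, -102), -97) = Add(15300, -97) = 15203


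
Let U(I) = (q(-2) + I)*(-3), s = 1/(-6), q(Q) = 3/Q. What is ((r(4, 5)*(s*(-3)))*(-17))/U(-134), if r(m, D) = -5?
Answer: 85/813 ≈ 0.10455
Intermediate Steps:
s = -⅙ ≈ -0.16667
U(I) = 9/2 - 3*I (U(I) = (3/(-2) + I)*(-3) = (3*(-½) + I)*(-3) = (-3/2 + I)*(-3) = 9/2 - 3*I)
((r(4, 5)*(s*(-3)))*(-17))/U(-134) = (-(-5)*(-3)/6*(-17))/(9/2 - 3*(-134)) = (-5*½*(-17))/(9/2 + 402) = (-5/2*(-17))/(813/2) = (85/2)*(2/813) = 85/813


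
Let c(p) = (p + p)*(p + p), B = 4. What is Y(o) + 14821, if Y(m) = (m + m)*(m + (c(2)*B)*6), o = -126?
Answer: -50195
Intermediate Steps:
c(p) = 4*p**2 (c(p) = (2*p)*(2*p) = 4*p**2)
Y(m) = 2*m*(384 + m) (Y(m) = (m + m)*(m + ((4*2**2)*4)*6) = (2*m)*(m + ((4*4)*4)*6) = (2*m)*(m + (16*4)*6) = (2*m)*(m + 64*6) = (2*m)*(m + 384) = (2*m)*(384 + m) = 2*m*(384 + m))
Y(o) + 14821 = 2*(-126)*(384 - 126) + 14821 = 2*(-126)*258 + 14821 = -65016 + 14821 = -50195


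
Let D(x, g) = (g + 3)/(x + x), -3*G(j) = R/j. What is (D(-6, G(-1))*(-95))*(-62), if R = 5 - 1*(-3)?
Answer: -50065/18 ≈ -2781.4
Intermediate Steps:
R = 8 (R = 5 + 3 = 8)
G(j) = -8/(3*j)
D(x, g) = (3 + g)/(2*x) (D(x, g) = (3 + g)/((2*x)) = (3 + g)*(1/(2*x)) = (3 + g)/(2*x))
(D(-6, G(-1))*(-95))*(-62) = (((½)*(3 - 8/3/(-1))/(-6))*(-95))*(-62) = (((½)*(-⅙)*(3 - 8/3*(-1)))*(-95))*(-62) = (((½)*(-⅙)*(3 + 8/3))*(-95))*(-62) = (((½)*(-⅙)*(17/3))*(-95))*(-62) = -17/36*(-95)*(-62) = (1615/36)*(-62) = -50065/18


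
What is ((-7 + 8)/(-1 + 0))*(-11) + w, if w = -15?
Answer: -4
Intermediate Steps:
((-7 + 8)/(-1 + 0))*(-11) + w = ((-7 + 8)/(-1 + 0))*(-11) - 15 = (1/(-1))*(-11) - 15 = (1*(-1))*(-11) - 15 = -1*(-11) - 15 = 11 - 15 = -4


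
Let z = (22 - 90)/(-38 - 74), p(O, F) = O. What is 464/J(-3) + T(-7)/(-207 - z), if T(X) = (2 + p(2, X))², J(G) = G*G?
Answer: 2693200/52317 ≈ 51.479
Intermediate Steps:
J(G) = G²
z = 17/28 (z = -68/(-112) = -68*(-1/112) = 17/28 ≈ 0.60714)
T(X) = 16 (T(X) = (2 + 2)² = 4² = 16)
464/J(-3) + T(-7)/(-207 - z) = 464/((-3)²) + 16/(-207 - 1*17/28) = 464/9 + 16/(-207 - 17/28) = 464*(⅑) + 16/(-5813/28) = 464/9 + 16*(-28/5813) = 464/9 - 448/5813 = 2693200/52317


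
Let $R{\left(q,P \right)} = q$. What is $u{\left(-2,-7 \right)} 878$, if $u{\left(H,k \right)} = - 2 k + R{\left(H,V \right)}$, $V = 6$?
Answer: $10536$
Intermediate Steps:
$u{\left(H,k \right)} = H - 2 k$ ($u{\left(H,k \right)} = - 2 k + H = H - 2 k$)
$u{\left(-2,-7 \right)} 878 = \left(-2 - -14\right) 878 = \left(-2 + 14\right) 878 = 12 \cdot 878 = 10536$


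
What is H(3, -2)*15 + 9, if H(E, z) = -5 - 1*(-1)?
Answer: -51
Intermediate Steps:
H(E, z) = -4 (H(E, z) = -5 + 1 = -4)
H(3, -2)*15 + 9 = -4*15 + 9 = -60 + 9 = -51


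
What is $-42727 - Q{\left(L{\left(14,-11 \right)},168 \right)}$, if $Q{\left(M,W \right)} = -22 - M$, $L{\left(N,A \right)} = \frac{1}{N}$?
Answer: $- \frac{597869}{14} \approx -42705.0$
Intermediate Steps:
$-42727 - Q{\left(L{\left(14,-11 \right)},168 \right)} = -42727 - \left(-22 - \frac{1}{14}\right) = -42727 - - \frac{309}{14} = -42727 + \frac{309}{14} = - \frac{597869}{14}$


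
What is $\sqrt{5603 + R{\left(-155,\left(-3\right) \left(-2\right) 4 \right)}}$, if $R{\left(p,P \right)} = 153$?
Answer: $2 \sqrt{1439} \approx 75.868$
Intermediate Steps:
$\sqrt{5603 + R{\left(-155,\left(-3\right) \left(-2\right) 4 \right)}} = \sqrt{5603 + 153} = \sqrt{5756} = 2 \sqrt{1439}$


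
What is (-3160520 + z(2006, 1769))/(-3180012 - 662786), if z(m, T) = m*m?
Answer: -431758/1921399 ≈ -0.22471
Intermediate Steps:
z(m, T) = m²
(-3160520 + z(2006, 1769))/(-3180012 - 662786) = (-3160520 + 2006²)/(-3180012 - 662786) = (-3160520 + 4024036)/(-3842798) = 863516*(-1/3842798) = -431758/1921399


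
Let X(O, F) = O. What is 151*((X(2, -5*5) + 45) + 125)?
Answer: 25972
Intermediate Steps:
151*((X(2, -5*5) + 45) + 125) = 151*((2 + 45) + 125) = 151*(47 + 125) = 151*172 = 25972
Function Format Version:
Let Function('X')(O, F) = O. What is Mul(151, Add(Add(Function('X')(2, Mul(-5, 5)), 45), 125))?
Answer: 25972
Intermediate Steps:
Mul(151, Add(Add(Function('X')(2, Mul(-5, 5)), 45), 125)) = Mul(151, Add(Add(2, 45), 125)) = Mul(151, Add(47, 125)) = Mul(151, 172) = 25972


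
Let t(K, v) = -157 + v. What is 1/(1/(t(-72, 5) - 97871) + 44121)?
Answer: 98023/4324872782 ≈ 2.2665e-5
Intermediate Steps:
1/(1/(t(-72, 5) - 97871) + 44121) = 1/(1/((-157 + 5) - 97871) + 44121) = 1/(1/(-152 - 97871) + 44121) = 1/(1/(-98023) + 44121) = 1/(-1/98023 + 44121) = 1/(4324872782/98023) = 98023/4324872782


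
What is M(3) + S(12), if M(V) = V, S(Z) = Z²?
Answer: 147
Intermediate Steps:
M(3) + S(12) = 3 + 12² = 3 + 144 = 147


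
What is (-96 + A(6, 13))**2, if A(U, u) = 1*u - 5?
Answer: 7744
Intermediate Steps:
A(U, u) = -5 + u (A(U, u) = u - 5 = -5 + u)
(-96 + A(6, 13))**2 = (-96 + (-5 + 13))**2 = (-96 + 8)**2 = (-88)**2 = 7744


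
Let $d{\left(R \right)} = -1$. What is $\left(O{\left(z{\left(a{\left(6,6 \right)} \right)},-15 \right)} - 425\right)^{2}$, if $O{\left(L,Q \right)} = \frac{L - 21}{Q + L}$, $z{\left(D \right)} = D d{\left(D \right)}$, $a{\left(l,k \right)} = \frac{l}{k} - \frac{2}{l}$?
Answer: $\frac{396408100}{2209} \approx 1.7945 \cdot 10^{5}$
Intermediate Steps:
$a{\left(l,k \right)} = - \frac{2}{l} + \frac{l}{k}$
$z{\left(D \right)} = - D$ ($z{\left(D \right)} = D \left(-1\right) = - D$)
$O{\left(L,Q \right)} = \frac{-21 + L}{L + Q}$
$\left(O{\left(z{\left(a{\left(6,6 \right)} \right)},-15 \right)} - 425\right)^{2} = \left(\frac{-21 - \left(- \frac{2}{6} + \frac{6}{6}\right)}{- (- \frac{2}{6} + \frac{6}{6}) - 15} - 425\right)^{2} = \left(\frac{-21 - \left(\left(-2\right) \frac{1}{6} + 6 \cdot \frac{1}{6}\right)}{- (\left(-2\right) \frac{1}{6} + 6 \cdot \frac{1}{6}) - 15} - 425\right)^{2} = \left(\frac{-21 - \left(- \frac{1}{3} + 1\right)}{- (- \frac{1}{3} + 1) - 15} - 425\right)^{2} = \left(\frac{-21 - \frac{2}{3}}{\left(-1\right) \frac{2}{3} - 15} - 425\right)^{2} = \left(\frac{-21 - \frac{2}{3}}{- \frac{2}{3} - 15} - 425\right)^{2} = \left(\frac{1}{- \frac{47}{3}} \left(- \frac{65}{3}\right) - 425\right)^{2} = \left(\left(- \frac{3}{47}\right) \left(- \frac{65}{3}\right) - 425\right)^{2} = \left(\frac{65}{47} - 425\right)^{2} = \left(- \frac{19910}{47}\right)^{2} = \frac{396408100}{2209}$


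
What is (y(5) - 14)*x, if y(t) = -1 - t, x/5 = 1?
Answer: -100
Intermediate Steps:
x = 5 (x = 5*1 = 5)
(y(5) - 14)*x = ((-1 - 1*5) - 14)*5 = ((-1 - 5) - 14)*5 = (-6 - 14)*5 = -20*5 = -100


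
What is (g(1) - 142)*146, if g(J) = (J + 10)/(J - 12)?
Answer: -20878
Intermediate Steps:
g(J) = (10 + J)/(-12 + J)
(g(1) - 142)*146 = ((10 + 1)/(-12 + 1) - 142)*146 = (11/(-11) - 142)*146 = (-1/11*11 - 142)*146 = (-1 - 142)*146 = -143*146 = -20878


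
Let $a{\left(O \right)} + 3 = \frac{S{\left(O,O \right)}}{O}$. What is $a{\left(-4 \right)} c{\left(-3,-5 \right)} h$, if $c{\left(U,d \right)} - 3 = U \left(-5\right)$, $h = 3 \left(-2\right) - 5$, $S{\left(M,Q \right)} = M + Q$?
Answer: $198$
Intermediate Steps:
$a{\left(O \right)} = -1$ ($a{\left(O \right)} = -3 + \frac{O + O}{O} = -3 + \frac{2 O}{O} = -3 + 2 = -1$)
$h = -11$ ($h = -6 - 5 = -11$)
$c{\left(U,d \right)} = 3 - 5 U$ ($c{\left(U,d \right)} = 3 + U \left(-5\right) = 3 - 5 U$)
$a{\left(-4 \right)} c{\left(-3,-5 \right)} h = - (3 - -15) \left(-11\right) = - (3 + 15) \left(-11\right) = \left(-1\right) 18 \left(-11\right) = \left(-18\right) \left(-11\right) = 198$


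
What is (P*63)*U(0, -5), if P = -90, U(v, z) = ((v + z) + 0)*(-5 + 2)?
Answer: -85050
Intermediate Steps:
U(v, z) = -3*v - 3*z (U(v, z) = (v + z)*(-3) = -3*v - 3*z)
(P*63)*U(0, -5) = (-90*63)*(-3*0 - 3*(-5)) = -5670*(0 + 15) = -5670*15 = -85050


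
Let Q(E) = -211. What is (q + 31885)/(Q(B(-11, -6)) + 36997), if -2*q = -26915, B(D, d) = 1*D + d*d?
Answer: 90685/73572 ≈ 1.2326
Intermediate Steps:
B(D, d) = D + d²
q = 26915/2 (q = -½*(-26915) = 26915/2 ≈ 13458.)
(q + 31885)/(Q(B(-11, -6)) + 36997) = (26915/2 + 31885)/(-211 + 36997) = (90685/2)/36786 = (90685/2)*(1/36786) = 90685/73572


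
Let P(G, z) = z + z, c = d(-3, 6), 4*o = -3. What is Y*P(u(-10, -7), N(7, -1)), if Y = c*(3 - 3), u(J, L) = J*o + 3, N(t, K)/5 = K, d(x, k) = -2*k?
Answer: 0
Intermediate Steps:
o = -3/4 (o = (1/4)*(-3) = -3/4 ≈ -0.75000)
N(t, K) = 5*K
c = -12 (c = -2*6 = -12)
u(J, L) = 3 - 3*J/4 (u(J, L) = J*(-3/4) + 3 = -3*J/4 + 3 = 3 - 3*J/4)
P(G, z) = 2*z
Y = 0 (Y = -12*(3 - 3) = -12*0 = 0)
Y*P(u(-10, -7), N(7, -1)) = 0*(2*(5*(-1))) = 0*(2*(-5)) = 0*(-10) = 0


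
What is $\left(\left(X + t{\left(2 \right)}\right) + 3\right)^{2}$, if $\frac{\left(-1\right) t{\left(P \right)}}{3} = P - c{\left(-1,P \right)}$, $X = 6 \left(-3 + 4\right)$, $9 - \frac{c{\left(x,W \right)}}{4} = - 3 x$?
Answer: $5625$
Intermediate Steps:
$c{\left(x,W \right)} = 36 + 12 x$ ($c{\left(x,W \right)} = 36 - 4 \left(- 3 x\right) = 36 + 12 x$)
$X = 6$ ($X = 6 \cdot 1 = 6$)
$t{\left(P \right)} = 72 - 3 P$ ($t{\left(P \right)} = - 3 \left(P - \left(36 + 12 \left(-1\right)\right)\right) = - 3 \left(P - \left(36 - 12\right)\right) = - 3 \left(P - 24\right) = - 3 \left(-24 + P\right) = 72 - 3 P$)
$\left(\left(X + t{\left(2 \right)}\right) + 3\right)^{2} = \left(\left(6 + \left(72 - 6\right)\right) + 3\right)^{2} = \left(\left(6 + 66\right) + 3\right)^{2} = \left(72 + 3\right)^{2} = 75^{2} = 5625$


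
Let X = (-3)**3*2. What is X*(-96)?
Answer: 5184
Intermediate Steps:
X = -54 (X = -27*2 = -54)
X*(-96) = -54*(-96) = 5184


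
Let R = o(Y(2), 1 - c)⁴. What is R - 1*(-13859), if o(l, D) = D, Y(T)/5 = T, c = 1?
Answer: 13859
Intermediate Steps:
Y(T) = 5*T
R = 0 (R = (1 - 1*1)⁴ = (1 - 1)⁴ = 0⁴ = 0)
R - 1*(-13859) = 0 - 1*(-13859) = 0 + 13859 = 13859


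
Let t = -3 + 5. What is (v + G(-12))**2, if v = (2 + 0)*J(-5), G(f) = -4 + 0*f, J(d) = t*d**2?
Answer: 9216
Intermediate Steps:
t = 2
J(d) = 2*d**2
G(f) = -4 (G(f) = -4 + 0 = -4)
v = 100 (v = (2 + 0)*(2*(-5)**2) = 2*(2*25) = 2*50 = 100)
(v + G(-12))**2 = (100 - 4)**2 = 96**2 = 9216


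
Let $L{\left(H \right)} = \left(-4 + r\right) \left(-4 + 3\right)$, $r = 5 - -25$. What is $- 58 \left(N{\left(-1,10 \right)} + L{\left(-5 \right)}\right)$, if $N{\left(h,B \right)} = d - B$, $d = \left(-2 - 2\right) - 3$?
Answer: $2494$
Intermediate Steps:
$r = 30$ ($r = 5 + 25 = 30$)
$d = -7$ ($d = -4 - 3 = -7$)
$N{\left(h,B \right)} = -7 - B$
$L{\left(H \right)} = -26$ ($L{\left(H \right)} = \left(-4 + 30\right) \left(-4 + 3\right) = 26 \left(-1\right) = -26$)
$- 58 \left(N{\left(-1,10 \right)} + L{\left(-5 \right)}\right) = - 58 \left(\left(-7 - 10\right) - 26\right) = - 58 \left(-17 - 26\right) = \left(-58\right) \left(-43\right) = 2494$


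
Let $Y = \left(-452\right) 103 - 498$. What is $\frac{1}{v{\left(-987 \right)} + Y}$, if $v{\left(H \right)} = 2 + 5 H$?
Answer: $- \frac{1}{51987} \approx -1.9236 \cdot 10^{-5}$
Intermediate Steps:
$Y = -47054$ ($Y = -46556 - 498 = -47054$)
$\frac{1}{v{\left(-987 \right)} + Y} = \frac{1}{\left(2 + 5 \left(-987\right)\right) - 47054} = \frac{1}{\left(2 - 4935\right) - 47054} = \frac{1}{-4933 - 47054} = \frac{1}{-51987} = - \frac{1}{51987}$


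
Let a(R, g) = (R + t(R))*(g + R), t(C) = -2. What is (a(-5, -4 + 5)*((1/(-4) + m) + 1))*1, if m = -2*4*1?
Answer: -203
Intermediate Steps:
a(R, g) = (-2 + R)*(R + g) (a(R, g) = (R - 2)*(g + R) = (-2 + R)*(R + g))
m = -8 (m = -8*1 = -8)
(a(-5, -4 + 5)*((1/(-4) + m) + 1))*1 = (((-5)² - 2*(-5) - 2*(-4 + 5) - 5*(-4 + 5))*((1/(-4) - 8) + 1))*1 = ((25 + 10 - 2*1 - 5*1)*((-¼ - 8) + 1))*1 = ((25 + 10 - 2 - 5)*(-33/4 + 1))*1 = (28*(-29/4))*1 = -203*1 = -203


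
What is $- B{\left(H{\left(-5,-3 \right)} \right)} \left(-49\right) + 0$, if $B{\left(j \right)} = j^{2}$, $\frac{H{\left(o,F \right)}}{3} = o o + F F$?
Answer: $509796$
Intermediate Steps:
$H{\left(o,F \right)} = 3 F^{2} + 3 o^{2}$ ($H{\left(o,F \right)} = 3 \left(o o + F F\right) = 3 \left(o^{2} + F^{2}\right) = 3 \left(F^{2} + o^{2}\right) = 3 F^{2} + 3 o^{2}$)
$- B{\left(H{\left(-5,-3 \right)} \right)} \left(-49\right) + 0 = - \left(3 \left(-3\right)^{2} + 3 \left(-5\right)^{2}\right)^{2} \left(-49\right) + 0 = - \left(3 \cdot 9 + 3 \cdot 25\right)^{2} \left(-49\right) + 0 = - \left(27 + 75\right)^{2} \left(-49\right) + 0 = - 102^{2} \left(-49\right) + 0 = \left(-1\right) 10404 \left(-49\right) + 0 = \left(-10404\right) \left(-49\right) + 0 = 509796 + 0 = 509796$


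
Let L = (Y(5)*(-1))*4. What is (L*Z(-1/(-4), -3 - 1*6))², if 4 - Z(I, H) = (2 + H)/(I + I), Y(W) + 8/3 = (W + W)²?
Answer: 49112064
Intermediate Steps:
Y(W) = -8/3 + 4*W² (Y(W) = -8/3 + (W + W)² = -8/3 + (2*W)² = -8/3 + 4*W²)
Z(I, H) = 4 - (2 + H)/(2*I) (Z(I, H) = 4 - (2 + H)/(I + I) = 4 - (2 + H)/(2*I))
L = -1168/3 (L = ((-8/3 + 4*5²)*(-1))*4 = ((-8/3 + 4*25)*(-1))*4 = ((-8/3 + 100)*(-1))*4 = ((292/3)*(-1))*4 = -292/3*4 = -1168/3 ≈ -389.33)
(L*Z(-1/(-4), -3 - 1*6))² = (-584*(-2 - (-3 - 1*6) + 8*(-1/(-4)))/(3*((-1/(-4)))))² = (-584*(-2 - (-3 - 6) + 8*(-1*(-¼)))/(3*((-1*(-¼)))))² = (-584*(-2 - 1*(-9) + 8*(¼))/(3*¼))² = (-584*4*(-2 + 9 + 2)/3)² = (-584*4*9/3)² = (-1168/3*18)² = (-7008)² = 49112064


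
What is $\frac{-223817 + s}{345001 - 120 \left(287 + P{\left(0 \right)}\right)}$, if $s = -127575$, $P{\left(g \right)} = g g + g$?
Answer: $- \frac{351392}{310561} \approx -1.1315$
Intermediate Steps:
$P{\left(g \right)} = g + g^{2}$ ($P{\left(g \right)} = g^{2} + g = g + g^{2}$)
$\frac{-223817 + s}{345001 - 120 \left(287 + P{\left(0 \right)}\right)} = \frac{-223817 - 127575}{345001 - 120 \left(287 + 0 \left(1 + 0\right)\right)} = - \frac{351392}{345001 - 120 \left(287 + 0 \cdot 1\right)} = - \frac{351392}{345001 - 120 \left(287 + 0\right)} = - \frac{351392}{345001 - 34440} = - \frac{351392}{310561}$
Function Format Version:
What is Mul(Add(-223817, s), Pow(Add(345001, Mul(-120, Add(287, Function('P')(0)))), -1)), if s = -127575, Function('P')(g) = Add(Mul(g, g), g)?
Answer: Rational(-351392, 310561) ≈ -1.1315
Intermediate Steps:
Function('P')(g) = Add(g, Pow(g, 2)) (Function('P')(g) = Add(Pow(g, 2), g) = Add(g, Pow(g, 2)))
Mul(Add(-223817, s), Pow(Add(345001, Mul(-120, Add(287, Function('P')(0)))), -1)) = Mul(Add(-223817, -127575), Pow(Add(345001, Mul(-120, Add(287, Mul(0, Add(1, 0))))), -1)) = Mul(-351392, Pow(Add(345001, Mul(-120, Add(287, Mul(0, 1)))), -1)) = Mul(-351392, Pow(Add(345001, Mul(-120, Add(287, 0))), -1)) = Mul(-351392, Pow(Add(345001, Mul(-120, 287)), -1)) = Mul(-351392, Pow(Add(345001, -34440), -1)) = Mul(-351392, Pow(310561, -1)) = Mul(-351392, Rational(1, 310561)) = Rational(-351392, 310561)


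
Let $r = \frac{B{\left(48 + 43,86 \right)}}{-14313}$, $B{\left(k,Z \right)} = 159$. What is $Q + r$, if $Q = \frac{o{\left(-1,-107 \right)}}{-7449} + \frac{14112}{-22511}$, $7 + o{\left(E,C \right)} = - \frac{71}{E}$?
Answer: $- \frac{39791520623}{61540189113} \approx -0.64659$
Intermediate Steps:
$o{\left(E,C \right)} = -7 - \frac{71}{E}$
$Q = - \frac{106560992}{167684439}$ ($Q = \frac{-7 - \frac{71}{-1}}{-7449} + \frac{14112}{-22511} = \left(-7 - -71\right) \left(- \frac{1}{7449}\right) + 14112 \left(- \frac{1}{22511}\right) = \left(-7 + 71\right) \left(- \frac{1}{7449}\right) - \frac{14112}{22511} = 64 \left(- \frac{1}{7449}\right) - \frac{14112}{22511} = - \frac{64}{7449} - \frac{14112}{22511} = - \frac{106560992}{167684439} \approx -0.63549$)
$r = - \frac{53}{4771}$ ($r = \frac{159}{-14313} = 159 \left(- \frac{1}{14313}\right) = - \frac{53}{4771} \approx -0.011109$)
$Q + r = - \frac{106560992}{167684439} - \frac{53}{4771} = - \frac{39791520623}{61540189113}$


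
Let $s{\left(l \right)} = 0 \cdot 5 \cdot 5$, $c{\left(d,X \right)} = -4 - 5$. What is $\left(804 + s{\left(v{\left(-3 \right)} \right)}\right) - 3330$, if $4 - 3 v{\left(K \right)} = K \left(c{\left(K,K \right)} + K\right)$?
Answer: $-2526$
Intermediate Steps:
$c{\left(d,X \right)} = -9$ ($c{\left(d,X \right)} = -4 - 5 = -9$)
$v{\left(K \right)} = \frac{4}{3} - \frac{K \left(-9 + K\right)}{3}$
$s{\left(l \right)} = 0$ ($s{\left(l \right)} = 0 \cdot 5 = 0$)
$\left(804 + s{\left(v{\left(-3 \right)} \right)}\right) - 3330 = \left(804 + 0\right) - 3330 = 804 - 3330 = -2526$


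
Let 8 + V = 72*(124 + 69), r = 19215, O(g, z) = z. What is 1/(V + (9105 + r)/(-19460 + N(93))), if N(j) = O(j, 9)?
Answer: 19451/270107168 ≈ 7.2012e-5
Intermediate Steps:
N(j) = 9
V = 13888 (V = -8 + 72*(124 + 69) = -8 + 72*193 = -8 + 13896 = 13888)
1/(V + (9105 + r)/(-19460 + N(93))) = 1/(13888 + (9105 + 19215)/(-19460 + 9)) = 1/(13888 + 28320/(-19451)) = 1/(13888 + 28320*(-1/19451)) = 1/(13888 - 28320/19451) = 1/(270107168/19451) = 19451/270107168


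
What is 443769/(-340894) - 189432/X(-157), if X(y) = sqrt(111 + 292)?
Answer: -443769/340894 - 189432*sqrt(403)/403 ≈ -9437.6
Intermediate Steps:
X(y) = sqrt(403)
443769/(-340894) - 189432/X(-157) = 443769/(-340894) - 189432*sqrt(403)/403 = 443769*(-1/340894) - 189432*sqrt(403)/403 = -443769/340894 - 189432*sqrt(403)/403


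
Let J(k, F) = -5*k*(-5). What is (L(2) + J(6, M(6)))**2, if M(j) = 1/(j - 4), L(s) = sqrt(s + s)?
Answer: 23104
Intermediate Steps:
L(s) = sqrt(2)*sqrt(s) (L(s) = sqrt(2*s) = sqrt(2)*sqrt(s))
M(j) = 1/(-4 + j)
J(k, F) = 25*k
(L(2) + J(6, M(6)))**2 = (sqrt(2)*sqrt(2) + 25*6)**2 = (2 + 150)**2 = 152**2 = 23104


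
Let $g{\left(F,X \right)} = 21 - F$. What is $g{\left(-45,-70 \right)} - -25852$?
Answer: $25918$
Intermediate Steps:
$g{\left(-45,-70 \right)} - -25852 = \left(21 - -45\right) - -25852 = \left(21 + 45\right) + 25852 = 66 + 25852 = 25918$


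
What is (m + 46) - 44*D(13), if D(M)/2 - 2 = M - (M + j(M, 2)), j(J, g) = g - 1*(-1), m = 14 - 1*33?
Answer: 115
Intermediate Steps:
m = -19 (m = 14 - 33 = -19)
j(J, g) = 1 + g (j(J, g) = g + 1 = 1 + g)
D(M) = -2 (D(M) = 4 + 2*(M - (M + (1 + 2))) = 4 + 2*(M - (M + 3)) = 4 + 2*(M - (3 + M)) = 4 + 2*(M + (-3 - M)) = 4 + 2*(-3) = 4 - 6 = -2)
(m + 46) - 44*D(13) = (-19 + 46) - 44*(-2) = 27 + 88 = 115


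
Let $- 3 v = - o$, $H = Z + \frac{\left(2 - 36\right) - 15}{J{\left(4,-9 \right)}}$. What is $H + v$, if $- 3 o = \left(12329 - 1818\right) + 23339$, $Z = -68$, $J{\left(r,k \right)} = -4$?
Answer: $- \frac{137407}{36} \approx -3816.9$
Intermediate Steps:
$H = - \frac{223}{4}$ ($H = -68 + \frac{\left(2 - 36\right) - 15}{-4} = -68 + \left(-34 - 15\right) \left(- \frac{1}{4}\right) = -68 - - \frac{49}{4} = -68 + \frac{49}{4} = - \frac{223}{4} \approx -55.75$)
$o = - \frac{33850}{3}$ ($o = - \frac{\left(12329 - 1818\right) + 23339}{3} = - \frac{10511 + 23339}{3} = \left(- \frac{1}{3}\right) 33850 = - \frac{33850}{3} \approx -11283.0$)
$v = - \frac{33850}{9}$ ($v = - \frac{\left(-1\right) \left(- \frac{33850}{3}\right)}{3} = \left(- \frac{1}{3}\right) \frac{33850}{3} = - \frac{33850}{9} \approx -3761.1$)
$H + v = - \frac{223}{4} - \frac{33850}{9} = - \frac{137407}{36}$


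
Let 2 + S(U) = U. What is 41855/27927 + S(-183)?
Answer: -5124640/27927 ≈ -183.50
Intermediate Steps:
S(U) = -2 + U
41855/27927 + S(-183) = 41855/27927 + (-2 - 183) = 41855*(1/27927) - 185 = 41855/27927 - 185 = -5124640/27927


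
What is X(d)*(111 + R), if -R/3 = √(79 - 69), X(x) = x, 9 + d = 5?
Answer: -444 + 12*√10 ≈ -406.05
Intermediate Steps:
d = -4 (d = -9 + 5 = -4)
R = -3*√10 (R = -3*√(79 - 69) = -3*√10 ≈ -9.4868)
X(d)*(111 + R) = -4*(111 - 3*√10) = -444 + 12*√10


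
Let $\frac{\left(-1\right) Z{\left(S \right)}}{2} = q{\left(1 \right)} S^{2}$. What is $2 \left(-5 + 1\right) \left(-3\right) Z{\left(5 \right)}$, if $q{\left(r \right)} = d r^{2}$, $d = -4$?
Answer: $4800$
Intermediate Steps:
$q{\left(r \right)} = - 4 r^{2}$
$Z{\left(S \right)} = 8 S^{2}$ ($Z{\left(S \right)} = - 2 - 4 \cdot 1^{2} S^{2} = - 2 \left(-4\right) 1 S^{2} = - 2 \left(- 4 S^{2}\right) = 8 S^{2}$)
$2 \left(-5 + 1\right) \left(-3\right) Z{\left(5 \right)} = 2 \left(-5 + 1\right) \left(-3\right) 8 \cdot 5^{2} = 2 \left(\left(-4\right) \left(-3\right)\right) 8 \cdot 25 = 2 \cdot 12 \cdot 200 = 24 \cdot 200 = 4800$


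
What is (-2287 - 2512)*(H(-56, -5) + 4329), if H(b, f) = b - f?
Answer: -20530122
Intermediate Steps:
(-2287 - 2512)*(H(-56, -5) + 4329) = (-2287 - 2512)*((-56 - 1*(-5)) + 4329) = -4799*((-56 + 5) + 4329) = -4799*(-51 + 4329) = -4799*4278 = -20530122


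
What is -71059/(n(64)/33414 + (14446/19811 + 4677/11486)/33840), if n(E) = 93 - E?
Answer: -3047206412877195745440/38657985949667 ≈ -7.8825e+7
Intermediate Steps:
-71059/(n(64)/33414 + (14446/19811 + 4677/11486)/33840) = -71059/((93 - 1*64)/33414 + (14446/19811 + 4677/11486)/33840) = -71059/((93 - 64)*(1/33414) + (14446*(1/19811) + 4677*(1/11486))*(1/33840)) = -71059/(29*(1/33414) + (14446/19811 + 4677/11486)*(1/33840)) = -71059/(29/33414 + (258582803/227549146)*(1/33840)) = -71059/(29/33414 + 258582803/7700263100640) = -71059/38657985949667/42882765207464160 = -71059*42882765207464160/38657985949667 = -3047206412877195745440/38657985949667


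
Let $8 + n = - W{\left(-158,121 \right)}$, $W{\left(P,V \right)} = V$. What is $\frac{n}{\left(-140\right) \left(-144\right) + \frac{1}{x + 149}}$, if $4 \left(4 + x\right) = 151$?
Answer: $- \frac{94299}{14736964} \approx -0.0063988$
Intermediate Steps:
$x = \frac{135}{4}$ ($x = -4 + \frac{1}{4} \cdot 151 = -4 + \frac{151}{4} = \frac{135}{4} \approx 33.75$)
$n = -129$ ($n = -8 - 121 = -129$)
$\frac{n}{\left(-140\right) \left(-144\right) + \frac{1}{x + 149}} = - \frac{129}{\left(-140\right) \left(-144\right) + \frac{1}{\frac{135}{4} + 149}} = - \frac{129}{20160 + \frac{1}{\frac{731}{4}}} = - \frac{129}{20160 + \frac{4}{731}} = - \frac{129}{\frac{14736964}{731}} = \left(-129\right) \frac{731}{14736964} = - \frac{94299}{14736964}$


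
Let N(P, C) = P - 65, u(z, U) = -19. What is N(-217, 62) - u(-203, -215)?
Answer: -263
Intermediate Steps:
N(P, C) = -65 + P
N(-217, 62) - u(-203, -215) = (-65 - 217) - 1*(-19) = -282 + 19 = -263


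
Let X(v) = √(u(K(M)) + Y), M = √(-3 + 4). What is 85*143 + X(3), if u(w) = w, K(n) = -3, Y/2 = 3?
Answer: 12155 + √3 ≈ 12157.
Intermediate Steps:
Y = 6 (Y = 2*3 = 6)
M = 1 (M = √1 = 1)
X(v) = √3 (X(v) = √(-3 + 6) = √3)
85*143 + X(3) = 85*143 + √3 = 12155 + √3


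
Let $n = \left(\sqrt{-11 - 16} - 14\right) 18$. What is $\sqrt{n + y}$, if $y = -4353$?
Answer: $\sqrt{-4605 + 54 i \sqrt{3}} \approx 0.6891 + 67.864 i$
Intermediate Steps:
$n = -252 + 54 i \sqrt{3}$ ($n = \left(\sqrt{-27} - 14\right) 18 = \left(3 i \sqrt{3} - 14\right) 18 = \left(-14 + 3 i \sqrt{3}\right) 18 = -252 + 54 i \sqrt{3} \approx -252.0 + 93.531 i$)
$\sqrt{n + y} = \sqrt{\left(-252 + 54 i \sqrt{3}\right) - 4353} = \sqrt{-4605 + 54 i \sqrt{3}}$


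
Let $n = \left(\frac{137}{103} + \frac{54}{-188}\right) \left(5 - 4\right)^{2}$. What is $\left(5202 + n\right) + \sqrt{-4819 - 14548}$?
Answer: $\frac{50375861}{9682} + i \sqrt{19367} \approx 5203.0 + 139.17 i$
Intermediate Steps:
$n = \frac{10097}{9682}$ ($n = \left(137 \cdot \frac{1}{103} + 54 \left(- \frac{1}{188}\right)\right) 1^{2} = \left(\frac{137}{103} - \frac{27}{94}\right) 1 = \frac{10097}{9682} \cdot 1 = \frac{10097}{9682} \approx 1.0429$)
$\left(5202 + n\right) + \sqrt{-4819 - 14548} = \left(5202 + \frac{10097}{9682}\right) + \sqrt{-4819 - 14548} = \frac{50375861}{9682} + \sqrt{-19367} = \frac{50375861}{9682} + i \sqrt{19367}$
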